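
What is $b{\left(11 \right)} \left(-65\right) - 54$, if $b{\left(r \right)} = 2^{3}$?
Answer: $-574$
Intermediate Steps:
$b{\left(r \right)} = 8$
$b{\left(11 \right)} \left(-65\right) - 54 = 8 \left(-65\right) - 54 = -520 - 54 = -574$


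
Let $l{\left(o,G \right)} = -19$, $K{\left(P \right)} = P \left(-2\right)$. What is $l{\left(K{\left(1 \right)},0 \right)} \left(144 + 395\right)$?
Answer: $-10241$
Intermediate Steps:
$K{\left(P \right)} = - 2 P$
$l{\left(K{\left(1 \right)},0 \right)} \left(144 + 395\right) = - 19 \left(144 + 395\right) = \left(-19\right) 539 = -10241$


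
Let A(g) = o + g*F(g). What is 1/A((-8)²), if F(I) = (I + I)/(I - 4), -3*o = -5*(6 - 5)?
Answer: 5/691 ≈ 0.0072359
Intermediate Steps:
o = 5/3 (o = -(-5)*(6 - 5)/3 = -(-5)/3 = -⅓*(-5) = 5/3 ≈ 1.6667)
F(I) = 2*I/(-4 + I) (F(I) = (2*I)/(-4 + I) = 2*I/(-4 + I))
A(g) = 5/3 + 2*g²/(-4 + g) (A(g) = 5/3 + g*(2*g/(-4 + g)) = 5/3 + 2*g²/(-4 + g))
1/A((-8)²) = 1/((-20 + 5*(-8)² + 6*((-8)²)²)/(3*(-4 + (-8)²))) = 1/((-20 + 5*64 + 6*64²)/(3*(-4 + 64))) = 1/((⅓)*(-20 + 320 + 6*4096)/60) = 1/((⅓)*(1/60)*(-20 + 320 + 24576)) = 1/((⅓)*(1/60)*24876) = 1/(691/5) = 5/691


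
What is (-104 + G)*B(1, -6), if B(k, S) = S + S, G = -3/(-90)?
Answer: 6238/5 ≈ 1247.6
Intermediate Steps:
G = 1/30 (G = -3*(-1/90) = 1/30 ≈ 0.033333)
B(k, S) = 2*S
(-104 + G)*B(1, -6) = (-104 + 1/30)*(2*(-6)) = -3119/30*(-12) = 6238/5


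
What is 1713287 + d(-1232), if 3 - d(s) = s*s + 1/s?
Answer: 240814113/1232 ≈ 1.9547e+5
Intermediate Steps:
d(s) = 3 - 1/s - s² (d(s) = 3 - (s*s + 1/s) = 3 - (s² + 1/s) = 3 - (1/s + s²) = 3 + (-1/s - s²) = 3 - 1/s - s²)
1713287 + d(-1232) = 1713287 + (3 - 1/(-1232) - 1*(-1232)²) = 1713287 + (3 - 1*(-1/1232) - 1*1517824) = 1713287 + (3 + 1/1232 - 1517824) = 1713287 - 1869955471/1232 = 240814113/1232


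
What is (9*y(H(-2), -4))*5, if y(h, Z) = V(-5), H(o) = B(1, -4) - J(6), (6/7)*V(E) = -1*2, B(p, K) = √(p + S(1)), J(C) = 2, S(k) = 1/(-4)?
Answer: -105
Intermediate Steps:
S(k) = -¼
B(p, K) = √(-¼ + p) (B(p, K) = √(p - ¼) = √(-¼ + p))
V(E) = -7/3 (V(E) = 7*(-1*2)/6 = (7/6)*(-2) = -7/3)
H(o) = -2 + √3/2 (H(o) = √(-1 + 4*1)/2 - 1*2 = √(-1 + 4)/2 - 2 = √3/2 - 2 = -2 + √3/2)
y(h, Z) = -7/3
(9*y(H(-2), -4))*5 = (9*(-7/3))*5 = -21*5 = -105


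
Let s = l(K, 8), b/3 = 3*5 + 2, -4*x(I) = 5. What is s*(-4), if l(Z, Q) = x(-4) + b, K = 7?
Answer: -199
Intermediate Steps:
x(I) = -5/4 (x(I) = -¼*5 = -5/4)
b = 51 (b = 3*(3*5 + 2) = 3*(15 + 2) = 3*17 = 51)
l(Z, Q) = 199/4 (l(Z, Q) = -5/4 + 51 = 199/4)
s = 199/4 ≈ 49.750
s*(-4) = (199/4)*(-4) = -199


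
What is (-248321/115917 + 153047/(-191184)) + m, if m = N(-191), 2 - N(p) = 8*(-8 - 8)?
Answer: 938592031159/7387158576 ≈ 127.06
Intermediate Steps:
N(p) = 130 (N(p) = 2 - 8*(-8 - 8) = 2 - 8*(-16) = 2 - 1*(-128) = 2 + 128 = 130)
m = 130
(-248321/115917 + 153047/(-191184)) + m = (-248321/115917 + 153047/(-191184)) + 130 = (-248321*1/115917 + 153047*(-1/191184)) + 130 = (-248321/115917 - 153047/191184) + 130 = -21738583721/7387158576 + 130 = 938592031159/7387158576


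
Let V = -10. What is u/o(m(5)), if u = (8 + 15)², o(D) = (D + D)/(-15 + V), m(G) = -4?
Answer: 13225/8 ≈ 1653.1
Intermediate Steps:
o(D) = -2*D/25 (o(D) = (D + D)/(-15 - 10) = (2*D)/(-25) = (2*D)*(-1/25) = -2*D/25)
u = 529 (u = 23² = 529)
u/o(m(5)) = 529/((-2/25*(-4))) = 529/(8/25) = 529*(25/8) = 13225/8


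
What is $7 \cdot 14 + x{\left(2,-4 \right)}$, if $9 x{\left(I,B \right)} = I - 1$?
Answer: $\frac{883}{9} \approx 98.111$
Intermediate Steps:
$x{\left(I,B \right)} = - \frac{1}{9} + \frac{I}{9}$ ($x{\left(I,B \right)} = \frac{I - 1}{9} = \frac{-1 + I}{9} = - \frac{1}{9} + \frac{I}{9}$)
$7 \cdot 14 + x{\left(2,-4 \right)} = 7 \cdot 14 + \left(- \frac{1}{9} + \frac{1}{9} \cdot 2\right) = 98 + \left(- \frac{1}{9} + \frac{2}{9}\right) = 98 + \frac{1}{9} = \frac{883}{9}$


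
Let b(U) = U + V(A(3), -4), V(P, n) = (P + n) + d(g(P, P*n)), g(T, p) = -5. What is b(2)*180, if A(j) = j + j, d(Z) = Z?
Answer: -180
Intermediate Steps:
A(j) = 2*j
V(P, n) = -5 + P + n (V(P, n) = (P + n) - 5 = -5 + P + n)
b(U) = -3 + U (b(U) = U + (-5 + 2*3 - 4) = U + (-5 + 6 - 4) = U - 3 = -3 + U)
b(2)*180 = (-3 + 2)*180 = -1*180 = -180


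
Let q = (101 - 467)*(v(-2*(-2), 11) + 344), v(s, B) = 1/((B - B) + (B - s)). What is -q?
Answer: 881694/7 ≈ 1.2596e+5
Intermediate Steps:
v(s, B) = 1/(B - s) (v(s, B) = 1/(0 + (B - s)) = 1/(B - s))
q = -881694/7 (q = (101 - 467)*(1/(11 - (-2)*(-2)) + 344) = -366*(1/(11 - 1*4) + 344) = -366*(1/(11 - 4) + 344) = -366*(1/7 + 344) = -366*(⅐ + 344) = -366*2409/7 = -881694/7 ≈ -1.2596e+5)
-q = -1*(-881694/7) = 881694/7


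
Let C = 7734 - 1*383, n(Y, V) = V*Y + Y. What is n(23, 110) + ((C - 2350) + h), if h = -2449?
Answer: 5105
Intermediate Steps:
n(Y, V) = Y + V*Y
C = 7351 (C = 7734 - 383 = 7351)
n(23, 110) + ((C - 2350) + h) = 23*(1 + 110) + ((7351 - 2350) - 2449) = 23*111 + (5001 - 2449) = 2553 + 2552 = 5105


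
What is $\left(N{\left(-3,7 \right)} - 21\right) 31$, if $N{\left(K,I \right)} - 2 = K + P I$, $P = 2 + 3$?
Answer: $403$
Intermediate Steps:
$P = 5$
$N{\left(K,I \right)} = 2 + K + 5 I$ ($N{\left(K,I \right)} = 2 + \left(K + 5 I\right) = 2 + K + 5 I$)
$\left(N{\left(-3,7 \right)} - 21\right) 31 = \left(\left(2 - 3 + 5 \cdot 7\right) - 21\right) 31 = \left(\left(2 - 3 + 35\right) - 21\right) 31 = \left(34 - 21\right) 31 = 13 \cdot 31 = 403$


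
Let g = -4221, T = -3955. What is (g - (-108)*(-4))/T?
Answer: 4653/3955 ≈ 1.1765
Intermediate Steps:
(g - (-108)*(-4))/T = (-4221 - (-108)*(-4))/(-3955) = (-4221 - 1*432)*(-1/3955) = (-4221 - 432)*(-1/3955) = -4653*(-1/3955) = 4653/3955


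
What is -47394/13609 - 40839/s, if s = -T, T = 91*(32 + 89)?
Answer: 33922617/149848699 ≈ 0.22638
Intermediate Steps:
T = 11011 (T = 91*121 = 11011)
s = -11011 (s = -1*11011 = -11011)
-47394/13609 - 40839/s = -47394/13609 - 40839/(-11011) = -47394*1/13609 - 40839*(-1/11011) = -47394/13609 + 40839/11011 = 33922617/149848699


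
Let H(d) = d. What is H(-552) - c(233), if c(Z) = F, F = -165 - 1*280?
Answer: -107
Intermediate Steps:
F = -445 (F = -165 - 280 = -445)
c(Z) = -445
H(-552) - c(233) = -552 - 1*(-445) = -552 + 445 = -107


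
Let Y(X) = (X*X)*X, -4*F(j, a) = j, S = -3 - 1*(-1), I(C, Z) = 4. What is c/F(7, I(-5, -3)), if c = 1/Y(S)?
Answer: 1/14 ≈ 0.071429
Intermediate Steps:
S = -2 (S = -3 + 1 = -2)
F(j, a) = -j/4
Y(X) = X**3 (Y(X) = X**2*X = X**3)
c = -1/8 (c = 1/((-2)**3) = 1/(-8) = -1/8 ≈ -0.12500)
c/F(7, I(-5, -3)) = -1/(8*((-1/4*7))) = -1/(8*(-7/4)) = -1/8*(-4/7) = 1/14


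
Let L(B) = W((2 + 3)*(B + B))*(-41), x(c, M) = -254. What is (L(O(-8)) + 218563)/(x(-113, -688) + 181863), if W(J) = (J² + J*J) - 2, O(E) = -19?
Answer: -2741555/181609 ≈ -15.096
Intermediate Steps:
W(J) = -2 + 2*J² (W(J) = (J² + J²) - 2 = 2*J² - 2 = -2 + 2*J²)
L(B) = 82 - 8200*B² (L(B) = (-2 + 2*((2 + 3)*(B + B))²)*(-41) = (-2 + 2*(5*(2*B))²)*(-41) = (-2 + 2*(10*B)²)*(-41) = (-2 + 2*(100*B²))*(-41) = (-2 + 200*B²)*(-41) = 82 - 8200*B²)
(L(O(-8)) + 218563)/(x(-113, -688) + 181863) = ((82 - 8200*(-19)²) + 218563)/(-254 + 181863) = ((82 - 8200*361) + 218563)/181609 = ((82 - 2960200) + 218563)*(1/181609) = (-2960118 + 218563)*(1/181609) = -2741555*1/181609 = -2741555/181609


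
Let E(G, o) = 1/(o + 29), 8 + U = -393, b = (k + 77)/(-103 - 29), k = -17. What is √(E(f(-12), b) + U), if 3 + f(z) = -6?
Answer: I*√39533542/314 ≈ 20.024*I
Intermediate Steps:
f(z) = -9 (f(z) = -3 - 6 = -9)
b = -5/11 (b = (-17 + 77)/(-103 - 29) = 60/(-132) = 60*(-1/132) = -5/11 ≈ -0.45455)
U = -401 (U = -8 - 393 = -401)
E(G, o) = 1/(29 + o)
√(E(f(-12), b) + U) = √(1/(29 - 5/11) - 401) = √(1/(314/11) - 401) = √(11/314 - 401) = √(-125903/314) = I*√39533542/314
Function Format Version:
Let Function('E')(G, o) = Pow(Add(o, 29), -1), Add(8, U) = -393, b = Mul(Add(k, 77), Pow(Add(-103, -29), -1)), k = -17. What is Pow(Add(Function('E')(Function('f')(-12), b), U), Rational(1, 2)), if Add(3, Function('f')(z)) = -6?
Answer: Mul(Rational(1, 314), I, Pow(39533542, Rational(1, 2))) ≈ Mul(20.024, I)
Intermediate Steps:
Function('f')(z) = -9 (Function('f')(z) = Add(-3, -6) = -9)
b = Rational(-5, 11) (b = Mul(Add(-17, 77), Pow(Add(-103, -29), -1)) = Mul(60, Pow(-132, -1)) = Mul(60, Rational(-1, 132)) = Rational(-5, 11) ≈ -0.45455)
U = -401 (U = Add(-8, -393) = -401)
Function('E')(G, o) = Pow(Add(29, o), -1)
Pow(Add(Function('E')(Function('f')(-12), b), U), Rational(1, 2)) = Pow(Add(Pow(Add(29, Rational(-5, 11)), -1), -401), Rational(1, 2)) = Pow(Add(Pow(Rational(314, 11), -1), -401), Rational(1, 2)) = Pow(Add(Rational(11, 314), -401), Rational(1, 2)) = Pow(Rational(-125903, 314), Rational(1, 2)) = Mul(Rational(1, 314), I, Pow(39533542, Rational(1, 2)))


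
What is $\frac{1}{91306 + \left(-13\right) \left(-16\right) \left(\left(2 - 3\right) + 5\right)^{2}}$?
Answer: $\frac{1}{94634} \approx 1.0567 \cdot 10^{-5}$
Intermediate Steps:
$\frac{1}{91306 + \left(-13\right) \left(-16\right) \left(\left(2 - 3\right) + 5\right)^{2}} = \frac{1}{91306 + 208 \left(\left(2 - 3\right) + 5\right)^{2}} = \frac{1}{91306 + 208 \left(-1 + 5\right)^{2}} = \frac{1}{91306 + 208 \cdot 4^{2}} = \frac{1}{91306 + 208 \cdot 16} = \frac{1}{91306 + 3328} = \frac{1}{94634}$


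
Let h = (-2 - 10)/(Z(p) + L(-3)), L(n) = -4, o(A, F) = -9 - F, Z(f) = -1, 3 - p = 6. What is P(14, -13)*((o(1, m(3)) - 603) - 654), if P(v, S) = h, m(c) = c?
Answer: -15228/5 ≈ -3045.6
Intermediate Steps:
p = -3 (p = 3 - 1*6 = 3 - 6 = -3)
h = 12/5 (h = (-2 - 10)/(-1 - 4) = -12/(-5) = -12*(-⅕) = 12/5 ≈ 2.4000)
P(v, S) = 12/5
P(14, -13)*((o(1, m(3)) - 603) - 654) = 12*(((-9 - 1*3) - 603) - 654)/5 = 12*(((-9 - 3) - 603) - 654)/5 = 12*((-12 - 603) - 654)/5 = 12*(-615 - 654)/5 = (12/5)*(-1269) = -15228/5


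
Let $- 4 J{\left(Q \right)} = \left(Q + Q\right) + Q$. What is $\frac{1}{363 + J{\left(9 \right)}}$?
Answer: $\frac{4}{1425} \approx 0.002807$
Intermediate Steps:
$J{\left(Q \right)} = - \frac{3 Q}{4}$ ($J{\left(Q \right)} = - \frac{\left(Q + Q\right) + Q}{4} = - \frac{2 Q + Q}{4} = - \frac{3 Q}{4}$)
$\frac{1}{363 + J{\left(9 \right)}} = \frac{1}{363 - \frac{27}{4}} = \frac{1}{\frac{1425}{4}} = \frac{4}{1425}$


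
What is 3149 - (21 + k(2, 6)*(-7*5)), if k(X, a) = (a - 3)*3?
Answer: 3443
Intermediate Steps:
k(X, a) = -9 + 3*a (k(X, a) = (-3 + a)*3 = -9 + 3*a)
3149 - (21 + k(2, 6)*(-7*5)) = 3149 - (21 + (-9 + 3*6)*(-7*5)) = 3149 - (21 + (-9 + 18)*(-35)) = 3149 - (21 + 9*(-35)) = 3149 - (21 - 315) = 3149 - 1*(-294) = 3149 + 294 = 3443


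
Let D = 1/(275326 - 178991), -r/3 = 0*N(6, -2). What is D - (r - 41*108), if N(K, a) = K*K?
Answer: 426571381/96335 ≈ 4428.0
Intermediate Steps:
N(K, a) = K**2
r = 0 (r = -0*6**2 = -0*36 = -3*0 = 0)
D = 1/96335 ≈ 1.0380e-5
D - (r - 41*108) = 1/96335 - (0 - 41*108) = 1/96335 - (0 - 4428) = 1/96335 - 1*(-4428) = 1/96335 + 4428 = 426571381/96335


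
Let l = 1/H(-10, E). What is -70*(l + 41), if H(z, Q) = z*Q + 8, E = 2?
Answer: -17185/6 ≈ -2864.2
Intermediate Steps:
H(z, Q) = 8 + Q*z (H(z, Q) = Q*z + 8 = 8 + Q*z)
l = -1/12 (l = 1/(8 + 2*(-10)) = 1/(8 - 20) = 1/(-12) = -1/12 ≈ -0.083333)
-70*(l + 41) = -70*(-1/12 + 41) = -70*491/12 = -17185/6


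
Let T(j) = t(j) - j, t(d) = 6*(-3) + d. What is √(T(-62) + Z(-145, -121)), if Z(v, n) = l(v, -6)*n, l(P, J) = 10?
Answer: 2*I*√307 ≈ 35.043*I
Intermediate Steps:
t(d) = -18 + d
T(j) = -18 (T(j) = (-18 + j) - j = -18)
Z(v, n) = 10*n
√(T(-62) + Z(-145, -121)) = √(-18 + 10*(-121)) = √(-18 - 1210) = √(-1228) = 2*I*√307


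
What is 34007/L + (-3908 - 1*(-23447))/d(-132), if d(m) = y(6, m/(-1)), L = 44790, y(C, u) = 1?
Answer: 875185817/44790 ≈ 19540.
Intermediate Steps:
d(m) = 1
34007/L + (-3908 - 1*(-23447))/d(-132) = 34007/44790 + (-3908 - 1*(-23447))/1 = 34007*(1/44790) + (-3908 + 23447)*1 = 34007/44790 + 19539*1 = 34007/44790 + 19539 = 875185817/44790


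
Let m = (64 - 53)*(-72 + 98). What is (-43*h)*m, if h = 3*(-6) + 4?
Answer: 172172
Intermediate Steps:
m = 286 (m = 11*26 = 286)
h = -14 (h = -18 + 4 = -14)
(-43*h)*m = -43*(-14)*286 = 602*286 = 172172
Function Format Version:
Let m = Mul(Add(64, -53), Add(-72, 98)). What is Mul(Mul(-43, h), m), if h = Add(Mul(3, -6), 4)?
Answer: 172172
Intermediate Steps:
m = 286 (m = Mul(11, 26) = 286)
h = -14 (h = Add(-18, 4) = -14)
Mul(Mul(-43, h), m) = Mul(Mul(-43, -14), 286) = Mul(602, 286) = 172172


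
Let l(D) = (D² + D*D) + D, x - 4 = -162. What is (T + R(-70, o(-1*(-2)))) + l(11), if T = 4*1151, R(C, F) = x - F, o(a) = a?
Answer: 4697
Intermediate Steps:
x = -158 (x = 4 - 162 = -158)
R(C, F) = -158 - F
l(D) = D + 2*D² (l(D) = (D² + D²) + D = 2*D² + D = D + 2*D²)
T = 4604
(T + R(-70, o(-1*(-2)))) + l(11) = (4604 + (-158 - (-1)*(-2))) + 11*(1 + 2*11) = (4604 + (-158 - 1*2)) + 11*(1 + 22) = (4604 + (-158 - 2)) + 11*23 = (4604 - 160) + 253 = 4444 + 253 = 4697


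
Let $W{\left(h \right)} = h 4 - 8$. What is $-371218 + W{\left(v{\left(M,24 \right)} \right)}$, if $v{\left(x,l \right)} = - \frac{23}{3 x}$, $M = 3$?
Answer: $- \frac{3341126}{9} \approx -3.7124 \cdot 10^{5}$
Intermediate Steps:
$v{\left(x,l \right)} = - \frac{23}{3 x}$ ($v{\left(x,l \right)} = - 23 \frac{1}{3 x} = - \frac{23}{3 x}$)
$W{\left(h \right)} = -8 + 4 h$ ($W{\left(h \right)} = 4 h - 8 = -8 + 4 h$)
$-371218 + W{\left(v{\left(M,24 \right)} \right)} = -371218 + \left(-8 + 4 \left(- \frac{23}{3 \cdot 3}\right)\right) = -371218 + \left(-8 + 4 \left(\left(- \frac{23}{3}\right) \frac{1}{3}\right)\right) = -371218 + \left(-8 + 4 \left(- \frac{23}{9}\right)\right) = -371218 - \frac{164}{9} = - \frac{3341126}{9}$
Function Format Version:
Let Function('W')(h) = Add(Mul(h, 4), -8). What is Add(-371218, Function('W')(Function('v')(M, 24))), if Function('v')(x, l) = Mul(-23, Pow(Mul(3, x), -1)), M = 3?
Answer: Rational(-3341126, 9) ≈ -3.7124e+5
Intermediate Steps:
Function('v')(x, l) = Mul(Rational(-23, 3), Pow(x, -1)) (Function('v')(x, l) = Mul(-23, Mul(Rational(1, 3), Pow(x, -1))) = Mul(Rational(-23, 3), Pow(x, -1)))
Function('W')(h) = Add(-8, Mul(4, h)) (Function('W')(h) = Add(Mul(4, h), -8) = Add(-8, Mul(4, h)))
Add(-371218, Function('W')(Function('v')(M, 24))) = Add(-371218, Add(-8, Mul(4, Mul(Rational(-23, 3), Pow(3, -1))))) = Add(-371218, Add(-8, Mul(4, Mul(Rational(-23, 3), Rational(1, 3))))) = Add(-371218, Add(-8, Mul(4, Rational(-23, 9)))) = Add(-371218, Add(-8, Rational(-92, 9))) = Add(-371218, Rational(-164, 9)) = Rational(-3341126, 9)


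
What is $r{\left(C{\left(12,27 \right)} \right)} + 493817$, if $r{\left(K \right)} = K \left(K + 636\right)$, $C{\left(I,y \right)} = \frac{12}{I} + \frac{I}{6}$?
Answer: $495734$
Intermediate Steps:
$C{\left(I,y \right)} = \frac{12}{I} + \frac{I}{6}$ ($C{\left(I,y \right)} = \frac{12}{I} + I \frac{1}{6} = \frac{12}{I} + \frac{I}{6}$)
$r{\left(K \right)} = K \left(636 + K\right)$
$r{\left(C{\left(12,27 \right)} \right)} + 493817 = \left(\frac{12}{12} + \frac{1}{6} \cdot 12\right) \left(636 + \left(\frac{12}{12} + \frac{1}{6} \cdot 12\right)\right) + 493817 = \left(12 \cdot \frac{1}{12} + 2\right) \left(636 + \left(12 \cdot \frac{1}{12} + 2\right)\right) + 493817 = \left(1 + 2\right) \left(636 + \left(1 + 2\right)\right) + 493817 = 3 \left(636 + 3\right) + 493817 = 3 \cdot 639 + 493817 = 1917 + 493817 = 495734$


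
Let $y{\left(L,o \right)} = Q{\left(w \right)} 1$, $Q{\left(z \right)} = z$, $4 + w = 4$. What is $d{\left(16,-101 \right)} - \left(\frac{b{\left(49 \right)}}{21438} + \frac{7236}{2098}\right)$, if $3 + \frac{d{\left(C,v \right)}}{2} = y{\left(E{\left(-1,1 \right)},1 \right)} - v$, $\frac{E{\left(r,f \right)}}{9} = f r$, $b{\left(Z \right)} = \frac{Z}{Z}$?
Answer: $\frac{4330174819}{22488462} \approx 192.55$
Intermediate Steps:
$w = 0$ ($w = -4 + 4 = 0$)
$b{\left(Z \right)} = 1$
$E{\left(r,f \right)} = 9 f r$
$y{\left(L,o \right)} = 0$ ($y{\left(L,o \right)} = 0 \cdot 1 = 0$)
$d{\left(C,v \right)} = -6 - 2 v$ ($d{\left(C,v \right)} = -6 + 2 \left(0 - v\right) = -6 + 2 \left(- v\right) = -6 - 2 v$)
$d{\left(16,-101 \right)} - \left(\frac{b{\left(49 \right)}}{21438} + \frac{7236}{2098}\right) = \left(-6 - -202\right) - \left(1 \cdot \frac{1}{21438} + \frac{7236}{2098}\right) = \left(-6 + 202\right) - \left(1 \cdot \frac{1}{21438} + 7236 \cdot \frac{1}{2098}\right) = 196 - \left(\frac{1}{21438} + \frac{3618}{1049}\right) = 196 - \frac{77563733}{22488462} = \frac{4330174819}{22488462}$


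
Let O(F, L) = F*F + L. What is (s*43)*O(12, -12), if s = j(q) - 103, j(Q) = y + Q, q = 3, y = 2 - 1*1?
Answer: -561924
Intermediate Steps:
y = 1 (y = 2 - 1 = 1)
j(Q) = 1 + Q
s = -99 (s = (1 + 3) - 103 = 4 - 103 = -99)
O(F, L) = L + F² (O(F, L) = F² + L = L + F²)
(s*43)*O(12, -12) = (-99*43)*(-12 + 12²) = -4257*(-12 + 144) = -4257*132 = -561924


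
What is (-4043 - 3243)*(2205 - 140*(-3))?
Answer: -19125750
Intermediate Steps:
(-4043 - 3243)*(2205 - 140*(-3)) = -7286*(2205 + 420) = -7286*2625 = -19125750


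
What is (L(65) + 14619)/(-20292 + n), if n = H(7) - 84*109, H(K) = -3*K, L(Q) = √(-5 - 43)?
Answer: -443/893 - 4*I*√3/29469 ≈ -0.49608 - 0.0002351*I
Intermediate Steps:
L(Q) = 4*I*√3 (L(Q) = √(-48) = 4*I*√3)
n = -9177 (n = -3*7 - 84*109 = -21 - 9156 = -9177)
(L(65) + 14619)/(-20292 + n) = (4*I*√3 + 14619)/(-20292 - 9177) = (14619 + 4*I*√3)/(-29469) = (14619 + 4*I*√3)*(-1/29469) = -443/893 - 4*I*√3/29469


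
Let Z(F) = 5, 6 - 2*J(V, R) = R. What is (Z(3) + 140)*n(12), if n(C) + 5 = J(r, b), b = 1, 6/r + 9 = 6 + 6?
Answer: -725/2 ≈ -362.50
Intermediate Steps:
r = 2 (r = 6/(-9 + (6 + 6)) = 6/(-9 + 12) = 6/3 = 6*(⅓) = 2)
J(V, R) = 3 - R/2
n(C) = -5/2 (n(C) = -5 + (3 - ½*1) = -5 + (3 - ½) = -5 + 5/2 = -5/2)
(Z(3) + 140)*n(12) = (5 + 140)*(-5/2) = 145*(-5/2) = -725/2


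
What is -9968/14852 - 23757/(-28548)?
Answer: 5689375/35332908 ≈ 0.16102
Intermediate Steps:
-9968/14852 - 23757/(-28548) = -9968*1/14852 - 23757*(-1/28548) = -2492/3713 + 7919/9516 = 5689375/35332908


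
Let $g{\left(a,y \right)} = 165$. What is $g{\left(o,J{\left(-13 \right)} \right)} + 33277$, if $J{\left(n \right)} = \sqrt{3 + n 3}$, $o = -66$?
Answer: $33442$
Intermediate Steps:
$J{\left(n \right)} = \sqrt{3 + 3 n}$
$g{\left(o,J{\left(-13 \right)} \right)} + 33277 = 165 + 33277 = 33442$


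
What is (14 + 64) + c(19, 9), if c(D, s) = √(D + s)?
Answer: 78 + 2*√7 ≈ 83.292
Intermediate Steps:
(14 + 64) + c(19, 9) = (14 + 64) + √(19 + 9) = 78 + √28 = 78 + 2*√7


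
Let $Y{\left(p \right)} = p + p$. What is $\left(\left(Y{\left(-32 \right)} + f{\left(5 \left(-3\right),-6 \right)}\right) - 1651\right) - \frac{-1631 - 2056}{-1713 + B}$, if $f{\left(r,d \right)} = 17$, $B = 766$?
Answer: $- \frac{1611693}{947} \approx -1701.9$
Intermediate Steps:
$Y{\left(p \right)} = 2 p$
$\left(\left(Y{\left(-32 \right)} + f{\left(5 \left(-3\right),-6 \right)}\right) - 1651\right) - \frac{-1631 - 2056}{-1713 + B} = \left(\left(2 \left(-32\right) + 17\right) - 1651\right) - \frac{-1631 - 2056}{-1713 + 766} = \left(\left(-64 + 17\right) - 1651\right) - - \frac{3687}{-947} = \left(-47 - 1651\right) - \left(-3687\right) \left(- \frac{1}{947}\right) = -1698 - \frac{3687}{947} = - \frac{1611693}{947}$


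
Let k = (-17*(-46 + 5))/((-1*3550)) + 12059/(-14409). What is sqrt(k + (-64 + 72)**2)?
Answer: sqrt(732239545197734)/3410130 ≈ 7.9352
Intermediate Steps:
k = -52852523/51151950 (k = -17*(-41)/(-3550) + 12059*(-1/14409) = 697*(-1/3550) - 12059/14409 = -697/3550 - 12059/14409 = -52852523/51151950 ≈ -1.0332)
sqrt(k + (-64 + 72)**2) = sqrt(-52852523/51151950 + (-64 + 72)**2) = sqrt(-52852523/51151950 + 8**2) = sqrt(-52852523/51151950 + 64) = sqrt(3220872277/51151950) = sqrt(732239545197734)/3410130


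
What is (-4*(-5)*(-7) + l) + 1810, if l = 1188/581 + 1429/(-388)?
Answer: 376095455/225428 ≈ 1668.4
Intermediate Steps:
l = -369305/225428 (l = 1188*(1/581) + 1429*(-1/388) = 1188/581 - 1429/388 = -369305/225428 ≈ -1.6382)
(-4*(-5)*(-7) + l) + 1810 = (-4*(-5)*(-7) - 369305/225428) + 1810 = (20*(-7) - 369305/225428) + 1810 = (-140 - 369305/225428) + 1810 = -31929225/225428 + 1810 = 376095455/225428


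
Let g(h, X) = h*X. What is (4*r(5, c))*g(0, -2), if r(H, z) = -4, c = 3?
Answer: 0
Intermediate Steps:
g(h, X) = X*h
(4*r(5, c))*g(0, -2) = (4*(-4))*(-2*0) = -16*0 = 0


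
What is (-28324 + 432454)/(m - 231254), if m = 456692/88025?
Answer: -17786771625/10177838329 ≈ -1.7476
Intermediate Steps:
m = 456692/88025 (m = 456692*(1/88025) = 456692/88025 ≈ 5.1882)
(-28324 + 432454)/(m - 231254) = (-28324 + 432454)/(456692/88025 - 231254) = 404130/(-20355676658/88025) = 404130*(-88025/20355676658) = -17786771625/10177838329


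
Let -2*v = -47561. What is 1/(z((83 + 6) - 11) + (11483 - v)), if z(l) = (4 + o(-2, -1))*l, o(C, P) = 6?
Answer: -2/23035 ≈ -8.6824e-5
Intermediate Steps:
v = 47561/2 (v = -½*(-47561) = 47561/2 ≈ 23781.)
z(l) = 10*l (z(l) = (4 + 6)*l = 10*l)
1/(z((83 + 6) - 11) + (11483 - v)) = 1/(10*((83 + 6) - 11) + (11483 - 1*47561/2)) = 1/(10*(89 - 11) + (11483 - 47561/2)) = 1/(10*78 - 24595/2) = 1/(780 - 24595/2) = 1/(-23035/2) = -2/23035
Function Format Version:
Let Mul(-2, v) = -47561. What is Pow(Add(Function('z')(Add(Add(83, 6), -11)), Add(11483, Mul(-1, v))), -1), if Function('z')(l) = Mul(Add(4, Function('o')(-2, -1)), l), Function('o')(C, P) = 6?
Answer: Rational(-2, 23035) ≈ -8.6824e-5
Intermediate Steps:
v = Rational(47561, 2) (v = Mul(Rational(-1, 2), -47561) = Rational(47561, 2) ≈ 23781.)
Function('z')(l) = Mul(10, l) (Function('z')(l) = Mul(Add(4, 6), l) = Mul(10, l))
Pow(Add(Function('z')(Add(Add(83, 6), -11)), Add(11483, Mul(-1, v))), -1) = Pow(Add(Mul(10, Add(Add(83, 6), -11)), Add(11483, Mul(-1, Rational(47561, 2)))), -1) = Pow(Add(Mul(10, Add(89, -11)), Add(11483, Rational(-47561, 2))), -1) = Pow(Add(Mul(10, 78), Rational(-24595, 2)), -1) = Pow(Add(780, Rational(-24595, 2)), -1) = Pow(Rational(-23035, 2), -1) = Rational(-2, 23035)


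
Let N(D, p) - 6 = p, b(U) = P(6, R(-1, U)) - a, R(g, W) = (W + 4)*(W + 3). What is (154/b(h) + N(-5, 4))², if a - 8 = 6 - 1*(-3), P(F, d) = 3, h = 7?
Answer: 1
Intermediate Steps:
R(g, W) = (3 + W)*(4 + W) (R(g, W) = (4 + W)*(3 + W) = (3 + W)*(4 + W))
a = 17 (a = 8 + (6 - 1*(-3)) = 8 + (6 + 3) = 8 + 9 = 17)
b(U) = -14 (b(U) = 3 - 1*17 = 3 - 17 = -14)
N(D, p) = 6 + p
(154/b(h) + N(-5, 4))² = (154/(-14) + (6 + 4))² = (154*(-1/14) + 10)² = (-11 + 10)² = (-1)² = 1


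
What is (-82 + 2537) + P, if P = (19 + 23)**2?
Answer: 4219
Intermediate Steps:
P = 1764 (P = 42**2 = 1764)
(-82 + 2537) + P = (-82 + 2537) + 1764 = 2455 + 1764 = 4219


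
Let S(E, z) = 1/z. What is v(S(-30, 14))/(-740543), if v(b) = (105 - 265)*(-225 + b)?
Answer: -251920/5183801 ≈ -0.048598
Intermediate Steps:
v(b) = 36000 - 160*b (v(b) = -160*(-225 + b) = 36000 - 160*b)
v(S(-30, 14))/(-740543) = (36000 - 160/14)/(-740543) = (36000 - 160*1/14)*(-1/740543) = (36000 - 80/7)*(-1/740543) = (251920/7)*(-1/740543) = -251920/5183801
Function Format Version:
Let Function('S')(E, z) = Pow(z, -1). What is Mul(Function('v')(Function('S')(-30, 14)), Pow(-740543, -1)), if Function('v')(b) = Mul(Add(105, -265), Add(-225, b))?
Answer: Rational(-251920, 5183801) ≈ -0.048598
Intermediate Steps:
Function('v')(b) = Add(36000, Mul(-160, b)) (Function('v')(b) = Mul(-160, Add(-225, b)) = Add(36000, Mul(-160, b)))
Mul(Function('v')(Function('S')(-30, 14)), Pow(-740543, -1)) = Mul(Add(36000, Mul(-160, Pow(14, -1))), Pow(-740543, -1)) = Mul(Add(36000, Mul(-160, Rational(1, 14))), Rational(-1, 740543)) = Mul(Add(36000, Rational(-80, 7)), Rational(-1, 740543)) = Mul(Rational(251920, 7), Rational(-1, 740543)) = Rational(-251920, 5183801)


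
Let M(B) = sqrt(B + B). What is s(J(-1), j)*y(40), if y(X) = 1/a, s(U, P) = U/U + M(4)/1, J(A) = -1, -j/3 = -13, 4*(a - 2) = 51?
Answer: 4/59 + 8*sqrt(2)/59 ≈ 0.25955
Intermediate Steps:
a = 59/4 (a = 2 + (1/4)*51 = 2 + 51/4 = 59/4 ≈ 14.750)
j = 39 (j = -3*(-13) = 39)
M(B) = sqrt(2)*sqrt(B) (M(B) = sqrt(2*B) = sqrt(2)*sqrt(B))
s(U, P) = 1 + 2*sqrt(2) (s(U, P) = U/U + (sqrt(2)*sqrt(4))/1 = 1 + (sqrt(2)*2)*1 = 1 + (2*sqrt(2))*1 = 1 + 2*sqrt(2))
y(X) = 4/59 (y(X) = 1/(59/4) = 4/59)
s(J(-1), j)*y(40) = (1 + 2*sqrt(2))*(4/59) = 4/59 + 8*sqrt(2)/59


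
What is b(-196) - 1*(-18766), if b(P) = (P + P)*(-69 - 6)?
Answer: 48166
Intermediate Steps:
b(P) = -150*P (b(P) = (2*P)*(-75) = -150*P)
b(-196) - 1*(-18766) = -150*(-196) - 1*(-18766) = 29400 + 18766 = 48166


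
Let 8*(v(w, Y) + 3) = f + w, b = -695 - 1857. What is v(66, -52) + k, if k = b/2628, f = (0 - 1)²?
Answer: 23147/5256 ≈ 4.4039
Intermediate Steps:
f = 1 (f = (-1)² = 1)
b = -2552
v(w, Y) = -23/8 + w/8 (v(w, Y) = -3 + (1 + w)/8 = -3 + (⅛ + w/8) = -23/8 + w/8)
k = -638/657 (k = -2552/2628 = -2552*1/2628 = -638/657 ≈ -0.97108)
v(66, -52) + k = (-23/8 + (⅛)*66) - 638/657 = (-23/8 + 33/4) - 638/657 = 43/8 - 638/657 = 23147/5256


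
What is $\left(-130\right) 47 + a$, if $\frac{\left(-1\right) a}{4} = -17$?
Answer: $-6042$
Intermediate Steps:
$a = 68$ ($a = \left(-4\right) \left(-17\right) = 68$)
$\left(-130\right) 47 + a = \left(-130\right) 47 + 68 = -6110 + 68 = -6042$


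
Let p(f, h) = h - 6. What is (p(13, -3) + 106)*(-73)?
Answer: -7081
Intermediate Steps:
p(f, h) = -6 + h
(p(13, -3) + 106)*(-73) = ((-6 - 3) + 106)*(-73) = (-9 + 106)*(-73) = 97*(-73) = -7081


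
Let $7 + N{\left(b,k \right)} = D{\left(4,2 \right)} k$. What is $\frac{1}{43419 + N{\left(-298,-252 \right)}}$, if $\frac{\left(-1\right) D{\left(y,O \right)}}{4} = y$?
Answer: $\frac{1}{47444} \approx 2.1077 \cdot 10^{-5}$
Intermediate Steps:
$D{\left(y,O \right)} = - 4 y$
$N{\left(b,k \right)} = -7 - 16 k$ ($N{\left(b,k \right)} = -7 + \left(-4\right) 4 k = -7 - 16 k$)
$\frac{1}{43419 + N{\left(-298,-252 \right)}} = \frac{1}{43419 - -4025} = \frac{1}{43419 + \left(-7 + 4032\right)} = \frac{1}{43419 + 4025} = \frac{1}{47444}$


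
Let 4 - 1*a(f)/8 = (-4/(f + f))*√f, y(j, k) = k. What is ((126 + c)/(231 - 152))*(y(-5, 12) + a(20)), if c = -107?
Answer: 836/79 + 152*√5/395 ≈ 11.443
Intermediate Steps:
a(f) = 32 + 16/√f (a(f) = 32 - 8*(-4/(f + f))*√f = 32 - 8*(-4*1/(2*f))*√f = 32 - 8*(-2/f)*√f = 32 - (-16)/√f = 32 + 16/√f)
((126 + c)/(231 - 152))*(y(-5, 12) + a(20)) = ((126 - 107)/(231 - 152))*(12 + (32 + 16/√20)) = (19/79)*(12 + (32 + 16*(√5/10))) = (19*(1/79))*(12 + (32 + 8*√5/5)) = 19*(44 + 8*√5/5)/79 = 836/79 + 152*√5/395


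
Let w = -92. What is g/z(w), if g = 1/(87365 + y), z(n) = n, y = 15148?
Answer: -1/9431196 ≈ -1.0603e-7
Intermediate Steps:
g = 1/102513 (g = 1/(87365 + 15148) = 1/102513 ≈ 9.7549e-6)
g/z(w) = (1/102513)/(-92) = (1/102513)*(-1/92) = -1/9431196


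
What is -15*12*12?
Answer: -2160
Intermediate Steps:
-15*12*12 = -180*12 = -2160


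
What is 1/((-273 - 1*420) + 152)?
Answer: -1/541 ≈ -0.0018484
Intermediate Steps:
1/((-273 - 1*420) + 152) = 1/((-273 - 420) + 152) = 1/(-693 + 152) = 1/(-541) = -1/541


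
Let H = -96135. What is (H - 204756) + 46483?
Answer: -254408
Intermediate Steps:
(H - 204756) + 46483 = (-96135 - 204756) + 46483 = -300891 + 46483 = -254408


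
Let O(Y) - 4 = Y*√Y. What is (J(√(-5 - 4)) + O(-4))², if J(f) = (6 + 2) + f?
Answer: 119 - 120*I ≈ 119.0 - 120.0*I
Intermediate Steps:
O(Y) = 4 + Y^(3/2) (O(Y) = 4 + Y*√Y = 4 + Y^(3/2))
J(f) = 8 + f
(J(√(-5 - 4)) + O(-4))² = ((8 + √(-5 - 4)) + (4 + (-4)^(3/2)))² = ((8 + √(-9)) + (4 - 8*I))² = ((8 + 3*I) + (4 - 8*I))² = (12 - 5*I)²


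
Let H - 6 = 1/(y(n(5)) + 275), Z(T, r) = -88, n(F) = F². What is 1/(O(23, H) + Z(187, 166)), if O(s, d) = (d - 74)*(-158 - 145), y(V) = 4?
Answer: 93/1907887 ≈ 4.8745e-5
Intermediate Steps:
H = 1675/279 (H = 6 + 1/(4 + 275) = 6 + 1/279 = 1675/279 ≈ 6.0036)
O(s, d) = 22422 - 303*d (O(s, d) = (-74 + d)*(-303) = 22422 - 303*d)
1/(O(23, H) + Z(187, 166)) = 1/((22422 - 303*1675/279) - 88) = 1/((22422 - 169175/93) - 88) = 1/(1916071/93 - 88) = 1/(1907887/93) = 93/1907887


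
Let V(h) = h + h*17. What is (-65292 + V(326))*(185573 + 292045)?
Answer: -28381972032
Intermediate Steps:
V(h) = 18*h (V(h) = h + 17*h = 18*h)
(-65292 + V(326))*(185573 + 292045) = (-65292 + 18*326)*(185573 + 292045) = (-65292 + 5868)*477618 = -59424*477618 = -28381972032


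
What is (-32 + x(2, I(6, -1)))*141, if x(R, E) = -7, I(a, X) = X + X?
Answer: -5499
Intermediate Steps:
I(a, X) = 2*X
(-32 + x(2, I(6, -1)))*141 = (-32 - 7)*141 = -39*141 = -5499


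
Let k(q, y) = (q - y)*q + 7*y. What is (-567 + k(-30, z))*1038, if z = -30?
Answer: -806526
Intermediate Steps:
k(q, y) = 7*y + q*(q - y) (k(q, y) = q*(q - y) + 7*y = 7*y + q*(q - y))
(-567 + k(-30, z))*1038 = (-567 + ((-30)² + 7*(-30) - 1*(-30)*(-30)))*1038 = (-567 + (900 - 210 - 900))*1038 = (-567 - 210)*1038 = -777*1038 = -806526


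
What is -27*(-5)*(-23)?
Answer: -3105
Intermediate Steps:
-27*(-5)*(-23) = 135*(-23) = -3105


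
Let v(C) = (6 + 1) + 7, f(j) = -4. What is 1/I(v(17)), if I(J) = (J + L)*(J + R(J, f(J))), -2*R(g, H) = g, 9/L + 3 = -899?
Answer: 902/88333 ≈ 0.010211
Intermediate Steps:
L = -9/902 (L = 9/(-3 - 899) = 9/(-902) = 9*(-1/902) = -9/902 ≈ -0.0099778)
R(g, H) = -g/2
v(C) = 14 (v(C) = 7 + 7 = 14)
I(J) = J*(-9/902 + J)/2 (I(J) = (J - 9/902)*(J - J/2) = (-9/902 + J)*(J/2) = J*(-9/902 + J)/2)
1/I(v(17)) = 1/((1/1804)*14*(-9 + 902*14)) = 1/((1/1804)*14*(-9 + 12628)) = 1/((1/1804)*14*12619) = 1/(88333/902) = 902/88333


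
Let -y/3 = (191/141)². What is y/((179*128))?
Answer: -36481/151837824 ≈ -0.00024026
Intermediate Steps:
y = -36481/6627 (y = -3*(191/141)² = -3*36481/19881 = -36481/6627 ≈ -5.5049)
y/((179*128)) = -36481/(6627*(179*128)) = -36481/6627/22912 = -36481/6627*1/22912 = -36481/151837824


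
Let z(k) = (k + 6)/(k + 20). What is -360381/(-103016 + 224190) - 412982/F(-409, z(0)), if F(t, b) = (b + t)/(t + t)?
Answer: -409350602377387/495238138 ≈ -8.2657e+5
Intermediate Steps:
z(k) = (6 + k)/(20 + k)
F(t, b) = (b + t)/(2*t) (F(t, b) = (b + t)/((2*t)) = (b + t)*(1/(2*t)) = (b + t)/(2*t))
-360381/(-103016 + 224190) - 412982/F(-409, z(0)) = -360381/(-103016 + 224190) - 412982*(-818/((6 + 0)/(20 + 0) - 409)) = -360381/121174 - 412982*(-818/(6/20 - 409)) = -360381*1/121174 - 412982*(-818/((1/20)*6 - 409)) = -360381/121174 - 412982*(-818/(3/10 - 409)) = -360381/121174 - 412982/((½)*(-1/409)*(-4087/10)) = -360381/121174 - 412982/4087/8180 = -360381/121174 - 412982*8180/4087 = -360381/121174 - 3378192760/4087 = -409350602377387/495238138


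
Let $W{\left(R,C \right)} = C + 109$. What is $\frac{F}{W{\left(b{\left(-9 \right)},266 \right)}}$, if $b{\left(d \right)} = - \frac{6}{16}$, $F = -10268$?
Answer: $- \frac{10268}{375} \approx -27.381$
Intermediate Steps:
$b{\left(d \right)} = - \frac{3}{8}$ ($b{\left(d \right)} = \left(-6\right) \frac{1}{16} = - \frac{3}{8}$)
$W{\left(R,C \right)} = 109 + C$
$\frac{F}{W{\left(b{\left(-9 \right)},266 \right)}} = - \frac{10268}{109 + 266} = - \frac{10268}{375}$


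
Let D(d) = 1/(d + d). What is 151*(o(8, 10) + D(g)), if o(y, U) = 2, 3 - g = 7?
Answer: 2265/8 ≈ 283.13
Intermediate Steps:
g = -4 (g = 3 - 1*7 = 3 - 7 = -4)
D(d) = 1/(2*d)
151*(o(8, 10) + D(g)) = 151*(2 + (1/2)/(-4)) = 151*(2 + (1/2)*(-1/4)) = 151*(2 - 1/8) = 151*(15/8) = 2265/8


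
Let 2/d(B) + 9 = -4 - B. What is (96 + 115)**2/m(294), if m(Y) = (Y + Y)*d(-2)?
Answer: -489731/1176 ≈ -416.44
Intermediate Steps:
d(B) = 2/(-13 - B) (d(B) = 2/(-9 + (-4 - B)) = 2/(-13 - B))
m(Y) = -4*Y/11 (m(Y) = (Y + Y)*(-2/(13 - 2)) = (2*Y)*(-2/11) = -4*Y/11)
(96 + 115)**2/m(294) = (96 + 115)**2/((-4/11*294)) = 211**2/(-1176/11) = 44521*(-11/1176) = -489731/1176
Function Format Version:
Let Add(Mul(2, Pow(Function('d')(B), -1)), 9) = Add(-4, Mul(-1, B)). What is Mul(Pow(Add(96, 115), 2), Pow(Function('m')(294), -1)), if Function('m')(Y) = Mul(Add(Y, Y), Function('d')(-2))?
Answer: Rational(-489731, 1176) ≈ -416.44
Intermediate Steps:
Function('d')(B) = Mul(2, Pow(Add(-13, Mul(-1, B)), -1)) (Function('d')(B) = Mul(2, Pow(Add(-9, Add(-4, Mul(-1, B))), -1)) = Mul(2, Pow(Add(-13, Mul(-1, B)), -1)))
Function('m')(Y) = Mul(Rational(-4, 11), Y) (Function('m')(Y) = Mul(Add(Y, Y), Mul(-2, Pow(Add(13, -2), -1))) = Mul(Mul(2, Y), Mul(-2, Pow(11, -1))) = Mul(Mul(2, Y), Mul(-2, Rational(1, 11))) = Mul(Mul(2, Y), Rational(-2, 11)) = Mul(Rational(-4, 11), Y))
Mul(Pow(Add(96, 115), 2), Pow(Function('m')(294), -1)) = Mul(Pow(Add(96, 115), 2), Pow(Mul(Rational(-4, 11), 294), -1)) = Mul(Pow(211, 2), Pow(Rational(-1176, 11), -1)) = Mul(44521, Rational(-11, 1176)) = Rational(-489731, 1176)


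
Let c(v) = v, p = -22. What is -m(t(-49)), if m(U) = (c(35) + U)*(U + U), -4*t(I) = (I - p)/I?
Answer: 184491/19208 ≈ 9.6049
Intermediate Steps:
t(I) = -(22 + I)/(4*I) (t(I) = -(I - 1*(-22))/(4*I) = -(I + 22)/(4*I) = -(22 + I)/(4*I))
m(U) = 2*U*(35 + U) (m(U) = (35 + U)*(U + U) = (35 + U)*(2*U) = 2*U*(35 + U))
-m(t(-49)) = -2*(¼)*(-22 - 1*(-49))/(-49)*(35 + (¼)*(-22 - 1*(-49))/(-49)) = -2*(¼)*(-1/49)*(-22 + 49)*(35 + (¼)*(-1/49)*(-22 + 49)) = -2*(¼)*(-1/49)*27*(35 + (¼)*(-1/49)*27) = -2*(-27)*(35 - 27/196)/196 = -2*(-27)*6833/(196*196) = -1*(-184491/19208) = 184491/19208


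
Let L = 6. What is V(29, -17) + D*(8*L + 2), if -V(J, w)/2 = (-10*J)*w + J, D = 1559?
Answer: 68032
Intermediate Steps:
V(J, w) = -2*J + 20*J*w (V(J, w) = -2*((-10*J)*w + J) = -2*(-10*J*w + J) = -2*(J - 10*J*w) = -2*J + 20*J*w)
V(29, -17) + D*(8*L + 2) = 2*29*(-1 + 10*(-17)) + 1559*(8*6 + 2) = 2*29*(-1 - 170) + 1559*(48 + 2) = 2*29*(-171) + 1559*50 = -9918 + 77950 = 68032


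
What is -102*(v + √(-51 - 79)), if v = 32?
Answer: -3264 - 102*I*√130 ≈ -3264.0 - 1163.0*I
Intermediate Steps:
-102*(v + √(-51 - 79)) = -102*(32 + √(-51 - 79)) = -102*(32 + √(-130)) = -102*(32 + I*√130) = -3264 - 102*I*√130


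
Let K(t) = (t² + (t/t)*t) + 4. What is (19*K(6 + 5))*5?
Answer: 12920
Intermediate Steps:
K(t) = 4 + t + t² (K(t) = (t² + 1*t) + 4 = (t² + t) + 4 = (t + t²) + 4 = 4 + t + t²)
(19*K(6 + 5))*5 = (19*(4 + (6 + 5) + (6 + 5)²))*5 = (19*(4 + 11 + 11²))*5 = (19*(4 + 11 + 121))*5 = (19*136)*5 = 2584*5 = 12920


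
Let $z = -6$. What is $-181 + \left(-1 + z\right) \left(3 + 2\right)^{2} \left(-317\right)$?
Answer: $55294$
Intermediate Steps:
$-181 + \left(-1 + z\right) \left(3 + 2\right)^{2} \left(-317\right) = -181 + \left(-1 - 6\right) \left(3 + 2\right)^{2} \left(-317\right) = -181 + - 7 \cdot 5^{2} \left(-317\right) = -181 + \left(-7\right) 25 \left(-317\right) = -181 - -55475 = -181 + 55475 = 55294$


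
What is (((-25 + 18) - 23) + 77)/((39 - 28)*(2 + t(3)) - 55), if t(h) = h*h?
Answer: 47/66 ≈ 0.71212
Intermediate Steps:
t(h) = h**2
(((-25 + 18) - 23) + 77)/((39 - 28)*(2 + t(3)) - 55) = (((-25 + 18) - 23) + 77)/((39 - 28)*(2 + 3**2) - 55) = ((-7 - 23) + 77)/(11*(2 + 9) - 55) = (-30 + 77)/(11*11 - 55) = 47/(121 - 55) = 47/66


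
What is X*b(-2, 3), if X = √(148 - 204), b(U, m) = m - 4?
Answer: -2*I*√14 ≈ -7.4833*I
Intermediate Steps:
b(U, m) = -4 + m
X = 2*I*√14 (X = √(-56) = 2*I*√14 ≈ 7.4833*I)
X*b(-2, 3) = (2*I*√14)*(-4 + 3) = (2*I*√14)*(-1) = -2*I*√14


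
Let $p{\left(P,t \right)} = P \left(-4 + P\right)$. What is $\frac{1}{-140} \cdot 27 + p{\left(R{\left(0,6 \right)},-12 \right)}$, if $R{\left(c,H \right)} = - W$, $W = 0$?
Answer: $- \frac{27}{140} \approx -0.19286$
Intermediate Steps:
$R{\left(c,H \right)} = 0$ ($R{\left(c,H \right)} = \left(-1\right) 0 = 0$)
$\frac{1}{-140} \cdot 27 + p{\left(R{\left(0,6 \right)},-12 \right)} = \frac{1}{-140} \cdot 27 + 0 \left(-4 + 0\right) = \left(- \frac{1}{140}\right) 27 + 0 \left(-4\right) = - \frac{27}{140} + 0 = - \frac{27}{140}$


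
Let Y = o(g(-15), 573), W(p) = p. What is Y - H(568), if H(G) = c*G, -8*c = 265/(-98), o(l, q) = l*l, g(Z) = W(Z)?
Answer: 3235/98 ≈ 33.010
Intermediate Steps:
g(Z) = Z
o(l, q) = l**2
Y = 225 (Y = (-15)**2 = 225)
c = 265/784 (c = -265/(8*(-98)) = -265*(-1)/(8*98) = -1/8*(-265/98) = 265/784 ≈ 0.33801)
H(G) = 265*G/784
Y - H(568) = 225 - 265*568/784 = 225 - 1*18815/98 = 225 - 18815/98 = 3235/98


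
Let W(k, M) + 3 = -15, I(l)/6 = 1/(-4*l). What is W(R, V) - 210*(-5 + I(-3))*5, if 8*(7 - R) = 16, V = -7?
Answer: 4707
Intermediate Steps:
R = 5 (R = 7 - ⅛*16 = 7 - 2 = 5)
I(l) = -3/(2*l) (I(l) = 6/((-4*l)) = 6*(-1/(4*l)) = -3/(2*l))
W(k, M) = -18 (W(k, M) = -3 - 15 = -18)
W(R, V) - 210*(-5 + I(-3))*5 = -18 - 210*(-5 - 3/2/(-3))*5 = -18 - 210*(-5 - 3/2*(-⅓))*5 = -18 - 210*(-5 + ½)*5 = -18 - (-945)*5 = -18 - 210*(-45/2) = -18 + 4725 = 4707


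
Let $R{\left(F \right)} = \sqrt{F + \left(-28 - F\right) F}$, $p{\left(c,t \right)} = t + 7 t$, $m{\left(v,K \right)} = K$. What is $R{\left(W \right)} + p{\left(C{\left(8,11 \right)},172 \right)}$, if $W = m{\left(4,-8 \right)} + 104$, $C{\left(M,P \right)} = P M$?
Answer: $1376 + 12 i \sqrt{82} \approx 1376.0 + 108.66 i$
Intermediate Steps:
$C{\left(M,P \right)} = M P$
$p{\left(c,t \right)} = 8 t$
$W = 96$ ($W = -8 + 104 = 96$)
$R{\left(F \right)} = \sqrt{F + F \left(-28 - F\right)}$
$R{\left(W \right)} + p{\left(C{\left(8,11 \right)},172 \right)} = \sqrt{\left(-1\right) 96 \left(27 + 96\right)} + 8 \cdot 172 = \sqrt{\left(-1\right) 96 \cdot 123} + 1376 = \sqrt{-11808} + 1376 = 12 i \sqrt{82} + 1376 = 1376 + 12 i \sqrt{82}$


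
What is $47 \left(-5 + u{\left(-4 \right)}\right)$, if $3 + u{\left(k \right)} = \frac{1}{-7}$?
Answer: $- \frac{2679}{7} \approx -382.71$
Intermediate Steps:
$u{\left(k \right)} = - \frac{22}{7}$ ($u{\left(k \right)} = -3 + \frac{1}{-7} = -3 - \frac{1}{7} = - \frac{22}{7}$)
$47 \left(-5 + u{\left(-4 \right)}\right) = 47 \left(-5 - \frac{22}{7}\right) = 47 \left(- \frac{57}{7}\right) = - \frac{2679}{7}$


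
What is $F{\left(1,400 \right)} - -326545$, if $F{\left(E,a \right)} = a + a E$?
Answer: $327345$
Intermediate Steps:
$F{\left(E,a \right)} = a + E a$
$F{\left(1,400 \right)} - -326545 = 400 \left(1 + 1\right) - -326545 = 400 \cdot 2 + 326545 = 800 + 326545 = 327345$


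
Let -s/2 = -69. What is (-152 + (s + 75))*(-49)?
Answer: -2989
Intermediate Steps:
s = 138 (s = -2*(-69) = 138)
(-152 + (s + 75))*(-49) = (-152 + (138 + 75))*(-49) = (-152 + 213)*(-49) = 61*(-49) = -2989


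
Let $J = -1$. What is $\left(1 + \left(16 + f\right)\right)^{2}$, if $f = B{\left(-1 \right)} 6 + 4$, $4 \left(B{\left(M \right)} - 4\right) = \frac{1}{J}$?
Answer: $\frac{7569}{4} \approx 1892.3$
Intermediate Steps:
$B{\left(M \right)} = \frac{15}{4}$ ($B{\left(M \right)} = 4 + \frac{1}{4 \left(-1\right)} = 4 + \frac{1}{4} \left(-1\right) = 4 - \frac{1}{4} = \frac{15}{4}$)
$f = \frac{53}{2}$ ($f = \frac{15}{4} \cdot 6 + 4 = \frac{45}{2} + 4 = \frac{53}{2} \approx 26.5$)
$\left(1 + \left(16 + f\right)\right)^{2} = \left(1 + \left(16 + \frac{53}{2}\right)\right)^{2} = \left(1 + \frac{85}{2}\right)^{2} = \left(\frac{87}{2}\right)^{2} = \frac{7569}{4}$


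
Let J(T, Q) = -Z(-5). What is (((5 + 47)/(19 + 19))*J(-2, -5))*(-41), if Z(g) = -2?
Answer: -2132/19 ≈ -112.21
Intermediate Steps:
J(T, Q) = 2 (J(T, Q) = -1*(-2) = 2)
(((5 + 47)/(19 + 19))*J(-2, -5))*(-41) = (((5 + 47)/(19 + 19))*2)*(-41) = ((52/38)*2)*(-41) = ((52*(1/38))*2)*(-41) = ((26/19)*2)*(-41) = (52/19)*(-41) = -2132/19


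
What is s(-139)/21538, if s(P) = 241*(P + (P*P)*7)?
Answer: 16280514/10769 ≈ 1511.8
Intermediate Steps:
s(P) = 241*P + 1687*P**2 (s(P) = 241*(P + P**2*7) = 241*(P + 7*P**2) = 241*P + 1687*P**2)
s(-139)/21538 = (241*(-139)*(1 + 7*(-139)))/21538 = (241*(-139)*(1 - 973))*(1/21538) = (241*(-139)*(-972))*(1/21538) = 32561028*(1/21538) = 16280514/10769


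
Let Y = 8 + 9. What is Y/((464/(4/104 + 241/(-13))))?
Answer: -629/928 ≈ -0.67780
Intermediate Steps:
Y = 17
Y/((464/(4/104 + 241/(-13)))) = 17/(464/(4/104 + 241/(-13))) = 17/(464/(4*(1/104) + 241*(-1/13))) = 17/(464/(1/26 - 241/13)) = 17/(464/(-37/2)) = 17/(464*(-2/37)) = 17/(-928/37) = -37/928*17 = -629/928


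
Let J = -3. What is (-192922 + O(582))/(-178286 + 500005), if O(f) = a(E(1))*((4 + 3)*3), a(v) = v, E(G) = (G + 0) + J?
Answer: -192964/321719 ≈ -0.59979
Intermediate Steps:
E(G) = -3 + G (E(G) = (G + 0) - 3 = G - 3 = -3 + G)
O(f) = -42 (O(f) = (-3 + 1)*((4 + 3)*3) = -14*3 = -2*21 = -42)
(-192922 + O(582))/(-178286 + 500005) = (-192922 - 42)/(-178286 + 500005) = -192964/321719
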